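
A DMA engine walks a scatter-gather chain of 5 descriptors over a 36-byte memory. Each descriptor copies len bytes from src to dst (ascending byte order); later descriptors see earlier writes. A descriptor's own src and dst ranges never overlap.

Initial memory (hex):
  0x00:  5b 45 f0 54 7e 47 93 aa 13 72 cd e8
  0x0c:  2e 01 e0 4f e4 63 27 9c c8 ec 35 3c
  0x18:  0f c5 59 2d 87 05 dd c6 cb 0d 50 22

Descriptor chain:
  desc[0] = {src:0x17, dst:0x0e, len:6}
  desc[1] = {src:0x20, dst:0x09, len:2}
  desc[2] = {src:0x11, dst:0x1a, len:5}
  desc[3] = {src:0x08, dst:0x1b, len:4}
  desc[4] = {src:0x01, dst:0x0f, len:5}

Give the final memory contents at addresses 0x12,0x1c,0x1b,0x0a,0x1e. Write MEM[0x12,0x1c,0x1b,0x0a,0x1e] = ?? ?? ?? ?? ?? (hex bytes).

  after D0: wrote 6B at 0x0e = 3c0fc5592d87
  after D1: wrote 2B at 0x09 = cb0d
  after D2: wrote 5B at 0x1a = 592d87c8ec
  after D3: wrote 4B at 0x1b = 13cb0de8
  after D4: wrote 5B at 0x0f = 45f0547e47
query mem[0x12]=0x7e, mem[0x1c]=0xcb, mem[0x1b]=0x13, mem[0x0a]=0x0d, mem[0x1e]=0xe8

MEM[0x12,0x1c,0x1b,0x0a,0x1e] = 7e cb 13 0d e8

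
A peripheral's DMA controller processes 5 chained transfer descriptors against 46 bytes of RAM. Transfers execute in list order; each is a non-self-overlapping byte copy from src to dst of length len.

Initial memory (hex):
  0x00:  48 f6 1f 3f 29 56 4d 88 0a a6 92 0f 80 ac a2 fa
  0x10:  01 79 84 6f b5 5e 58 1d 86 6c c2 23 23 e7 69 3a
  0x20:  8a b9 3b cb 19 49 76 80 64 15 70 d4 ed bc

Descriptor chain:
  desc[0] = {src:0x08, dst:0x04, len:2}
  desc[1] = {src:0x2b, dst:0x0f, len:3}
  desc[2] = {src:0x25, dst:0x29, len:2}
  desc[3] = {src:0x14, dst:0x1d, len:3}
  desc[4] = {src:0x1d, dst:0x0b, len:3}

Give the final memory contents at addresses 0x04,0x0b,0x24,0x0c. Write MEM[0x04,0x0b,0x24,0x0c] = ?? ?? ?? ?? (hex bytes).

MEM[0x04,0x0b,0x24,0x0c] = 0a b5 19 5e

#0 dst[0x04+2] := {0x0a,0xa6}
#1 dst[0x0f+3] := {0xd4,0xed,0xbc}
#2 dst[0x29+2] := {0x49,0x76}
#3 dst[0x1d+3] := {0xb5,0x5e,0x58}
#4 dst[0x0b+3] := {0xb5,0x5e,0x58}
query mem[0x04]=0x0a, mem[0x0b]=0xb5, mem[0x24]=0x19, mem[0x0c]=0x5e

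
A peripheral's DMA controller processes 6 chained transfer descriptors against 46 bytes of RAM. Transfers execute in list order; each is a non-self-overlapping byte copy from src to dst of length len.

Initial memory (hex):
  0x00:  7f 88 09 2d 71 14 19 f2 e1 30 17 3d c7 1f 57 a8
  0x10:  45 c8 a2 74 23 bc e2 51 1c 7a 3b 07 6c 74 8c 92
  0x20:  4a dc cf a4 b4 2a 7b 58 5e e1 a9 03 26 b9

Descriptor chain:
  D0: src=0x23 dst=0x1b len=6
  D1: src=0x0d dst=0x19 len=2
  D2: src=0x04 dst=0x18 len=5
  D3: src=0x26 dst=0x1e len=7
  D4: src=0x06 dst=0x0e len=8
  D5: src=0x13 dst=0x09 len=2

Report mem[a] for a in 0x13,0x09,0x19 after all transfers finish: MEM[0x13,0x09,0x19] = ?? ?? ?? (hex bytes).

[0] 0x23->0x1b len=6 : a4 b4 2a 7b 58 5e
[1] 0x0d->0x19 len=2 : 1f 57
[2] 0x04->0x18 len=5 : 71 14 19 f2 e1
[3] 0x26->0x1e len=7 : 7b 58 5e e1 a9 03 26
[4] 0x06->0x0e len=8 : 19 f2 e1 30 17 3d c7 1f
[5] 0x13->0x09 len=2 : 3d c7
query mem[0x13]=0x3d, mem[0x09]=0x3d, mem[0x19]=0x14

MEM[0x13,0x09,0x19] = 3d 3d 14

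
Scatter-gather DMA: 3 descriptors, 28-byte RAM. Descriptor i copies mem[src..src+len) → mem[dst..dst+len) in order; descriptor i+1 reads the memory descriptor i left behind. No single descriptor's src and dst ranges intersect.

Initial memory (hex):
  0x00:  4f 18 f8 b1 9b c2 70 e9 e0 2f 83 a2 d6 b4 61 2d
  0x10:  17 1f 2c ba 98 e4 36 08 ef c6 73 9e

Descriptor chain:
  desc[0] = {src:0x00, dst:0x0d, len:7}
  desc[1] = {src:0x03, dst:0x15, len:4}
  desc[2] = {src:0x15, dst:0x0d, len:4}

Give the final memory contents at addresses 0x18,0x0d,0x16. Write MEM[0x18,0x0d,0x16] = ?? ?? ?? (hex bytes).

#0 dst[0x0d+7] := {0x4f,0x18,0xf8,0xb1,0x9b,0xc2,0x70}
#1 dst[0x15+4] := {0xb1,0x9b,0xc2,0x70}
#2 dst[0x0d+4] := {0xb1,0x9b,0xc2,0x70}
query mem[0x18]=0x70, mem[0x0d]=0xb1, mem[0x16]=0x9b

MEM[0x18,0x0d,0x16] = 70 b1 9b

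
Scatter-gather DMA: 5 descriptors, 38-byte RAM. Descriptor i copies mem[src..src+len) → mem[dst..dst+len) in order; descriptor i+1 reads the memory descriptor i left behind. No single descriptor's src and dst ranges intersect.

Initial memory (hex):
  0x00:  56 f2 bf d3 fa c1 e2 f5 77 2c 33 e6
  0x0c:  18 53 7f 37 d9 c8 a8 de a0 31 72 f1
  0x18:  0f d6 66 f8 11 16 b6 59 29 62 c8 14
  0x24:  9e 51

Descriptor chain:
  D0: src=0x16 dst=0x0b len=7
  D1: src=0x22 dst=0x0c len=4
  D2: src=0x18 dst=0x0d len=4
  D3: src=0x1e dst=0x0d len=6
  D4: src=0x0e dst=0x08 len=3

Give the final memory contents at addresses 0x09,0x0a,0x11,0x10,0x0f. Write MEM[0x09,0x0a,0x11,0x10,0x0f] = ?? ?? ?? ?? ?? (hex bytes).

MEM[0x09,0x0a,0x11,0x10,0x0f] = 29 62 c8 62 29

[0] 0x16->0x0b len=7 : 72 f1 0f d6 66 f8 11
[1] 0x22->0x0c len=4 : c8 14 9e 51
[2] 0x18->0x0d len=4 : 0f d6 66 f8
[3] 0x1e->0x0d len=6 : b6 59 29 62 c8 14
[4] 0x0e->0x08 len=3 : 59 29 62
query mem[0x09]=0x29, mem[0x0a]=0x62, mem[0x11]=0xc8, mem[0x10]=0x62, mem[0x0f]=0x29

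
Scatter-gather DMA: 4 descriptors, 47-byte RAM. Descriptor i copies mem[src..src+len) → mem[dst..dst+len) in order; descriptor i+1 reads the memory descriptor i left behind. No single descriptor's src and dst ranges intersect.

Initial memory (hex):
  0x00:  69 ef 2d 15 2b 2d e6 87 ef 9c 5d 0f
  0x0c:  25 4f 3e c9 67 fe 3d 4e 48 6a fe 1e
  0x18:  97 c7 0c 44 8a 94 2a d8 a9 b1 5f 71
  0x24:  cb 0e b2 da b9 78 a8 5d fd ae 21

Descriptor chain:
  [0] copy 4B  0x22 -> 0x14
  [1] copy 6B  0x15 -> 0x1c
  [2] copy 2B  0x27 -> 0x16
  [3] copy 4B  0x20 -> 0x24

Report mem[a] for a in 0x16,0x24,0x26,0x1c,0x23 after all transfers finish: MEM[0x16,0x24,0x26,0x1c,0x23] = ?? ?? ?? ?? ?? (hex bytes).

  after D0: wrote 4B at 0x14 = 5f71cb0e
  after D1: wrote 6B at 0x1c = 71cb0e97c70c
  after D2: wrote 2B at 0x16 = dab9
  after D3: wrote 4B at 0x24 = c70c5f71
query mem[0x16]=0xda, mem[0x24]=0xc7, mem[0x26]=0x5f, mem[0x1c]=0x71, mem[0x23]=0x71

MEM[0x16,0x24,0x26,0x1c,0x23] = da c7 5f 71 71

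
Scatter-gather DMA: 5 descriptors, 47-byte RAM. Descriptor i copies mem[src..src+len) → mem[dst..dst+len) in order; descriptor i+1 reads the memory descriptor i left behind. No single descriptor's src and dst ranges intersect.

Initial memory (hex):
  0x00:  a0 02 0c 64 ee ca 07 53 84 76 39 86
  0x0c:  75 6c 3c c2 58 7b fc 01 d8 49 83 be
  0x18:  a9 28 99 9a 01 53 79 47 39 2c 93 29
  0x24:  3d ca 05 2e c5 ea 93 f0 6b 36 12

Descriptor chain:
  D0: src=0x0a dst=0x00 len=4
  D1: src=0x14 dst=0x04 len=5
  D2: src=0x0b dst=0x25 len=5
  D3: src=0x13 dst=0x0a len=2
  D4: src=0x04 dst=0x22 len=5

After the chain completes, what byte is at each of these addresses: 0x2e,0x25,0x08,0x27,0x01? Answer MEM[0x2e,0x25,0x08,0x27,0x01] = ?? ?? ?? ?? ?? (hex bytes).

D0: mem[0x00..0x03] <- [39 86 75 6c]
D1: mem[0x04..0x08] <- [d8 49 83 be a9]
D2: mem[0x25..0x29] <- [86 75 6c 3c c2]
D3: mem[0x0a..0x0b] <- [01 d8]
D4: mem[0x22..0x26] <- [d8 49 83 be a9]
query mem[0x2e]=0x12, mem[0x25]=0xbe, mem[0x08]=0xa9, mem[0x27]=0x6c, mem[0x01]=0x86

MEM[0x2e,0x25,0x08,0x27,0x01] = 12 be a9 6c 86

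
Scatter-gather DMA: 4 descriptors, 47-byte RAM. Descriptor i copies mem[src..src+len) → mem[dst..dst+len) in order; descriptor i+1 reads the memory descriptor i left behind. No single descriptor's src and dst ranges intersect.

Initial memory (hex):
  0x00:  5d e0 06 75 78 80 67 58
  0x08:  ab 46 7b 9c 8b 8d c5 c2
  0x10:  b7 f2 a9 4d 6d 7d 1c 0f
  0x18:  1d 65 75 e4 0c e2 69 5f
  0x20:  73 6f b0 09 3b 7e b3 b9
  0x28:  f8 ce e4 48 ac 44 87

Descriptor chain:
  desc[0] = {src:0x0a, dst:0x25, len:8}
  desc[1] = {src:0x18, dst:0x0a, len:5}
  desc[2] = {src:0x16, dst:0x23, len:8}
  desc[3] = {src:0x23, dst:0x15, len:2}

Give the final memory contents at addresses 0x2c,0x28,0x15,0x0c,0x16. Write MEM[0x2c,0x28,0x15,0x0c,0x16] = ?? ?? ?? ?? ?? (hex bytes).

MEM[0x2c,0x28,0x15,0x0c,0x16] = f2 e4 1c 75 0f

  after D0: wrote 8B at 0x25 = 7b9c8b8dc5c2b7f2
  after D1: wrote 5B at 0x0a = 1d6575e40c
  after D2: wrote 8B at 0x23 = 1c0f1d6575e40ce2
  after D3: wrote 2B at 0x15 = 1c0f
query mem[0x2c]=0xf2, mem[0x28]=0xe4, mem[0x15]=0x1c, mem[0x0c]=0x75, mem[0x16]=0x0f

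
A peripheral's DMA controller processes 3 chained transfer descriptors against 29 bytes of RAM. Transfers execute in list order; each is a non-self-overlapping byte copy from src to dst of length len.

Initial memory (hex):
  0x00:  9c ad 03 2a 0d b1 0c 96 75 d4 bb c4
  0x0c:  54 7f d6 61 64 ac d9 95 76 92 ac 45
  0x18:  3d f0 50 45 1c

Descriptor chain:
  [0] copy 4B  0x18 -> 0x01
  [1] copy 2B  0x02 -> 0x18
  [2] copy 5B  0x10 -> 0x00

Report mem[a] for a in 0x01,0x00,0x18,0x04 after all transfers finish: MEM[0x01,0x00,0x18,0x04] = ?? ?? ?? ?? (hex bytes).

MEM[0x01,0x00,0x18,0x04] = ac 64 f0 76

  after D0: wrote 4B at 0x01 = 3df05045
  after D1: wrote 2B at 0x18 = f050
  after D2: wrote 5B at 0x00 = 64acd99576
query mem[0x01]=0xac, mem[0x00]=0x64, mem[0x18]=0xf0, mem[0x04]=0x76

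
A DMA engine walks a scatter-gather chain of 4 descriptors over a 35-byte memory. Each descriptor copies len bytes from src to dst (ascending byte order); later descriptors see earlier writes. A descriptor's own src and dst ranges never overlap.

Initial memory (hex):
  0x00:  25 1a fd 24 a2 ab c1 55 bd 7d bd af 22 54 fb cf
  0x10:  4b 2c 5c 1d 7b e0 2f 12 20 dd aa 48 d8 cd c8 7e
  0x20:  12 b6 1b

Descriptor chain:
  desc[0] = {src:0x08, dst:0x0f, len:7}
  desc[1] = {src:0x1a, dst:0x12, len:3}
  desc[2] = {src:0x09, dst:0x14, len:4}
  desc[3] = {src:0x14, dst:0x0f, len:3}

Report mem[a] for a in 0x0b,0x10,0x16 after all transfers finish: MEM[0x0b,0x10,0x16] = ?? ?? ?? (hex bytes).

#0 dst[0x0f+7] := {0xbd,0x7d,0xbd,0xaf,0x22,0x54,0xfb}
#1 dst[0x12+3] := {0xaa,0x48,0xd8}
#2 dst[0x14+4] := {0x7d,0xbd,0xaf,0x22}
#3 dst[0x0f+3] := {0x7d,0xbd,0xaf}
query mem[0x0b]=0xaf, mem[0x10]=0xbd, mem[0x16]=0xaf

MEM[0x0b,0x10,0x16] = af bd af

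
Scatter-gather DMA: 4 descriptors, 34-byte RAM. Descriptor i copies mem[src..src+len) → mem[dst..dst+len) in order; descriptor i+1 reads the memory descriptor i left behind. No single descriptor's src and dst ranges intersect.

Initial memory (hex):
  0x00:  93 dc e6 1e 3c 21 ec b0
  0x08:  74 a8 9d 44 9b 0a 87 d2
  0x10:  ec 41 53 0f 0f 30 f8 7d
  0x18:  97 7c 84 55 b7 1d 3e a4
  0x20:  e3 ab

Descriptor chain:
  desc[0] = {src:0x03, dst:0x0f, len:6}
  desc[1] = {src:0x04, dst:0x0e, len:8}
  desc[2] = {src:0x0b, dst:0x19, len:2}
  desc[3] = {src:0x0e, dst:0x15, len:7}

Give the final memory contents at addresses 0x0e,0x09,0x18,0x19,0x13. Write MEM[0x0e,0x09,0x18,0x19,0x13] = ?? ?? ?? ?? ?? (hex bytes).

[0] 0x03->0x0f len=6 : 1e 3c 21 ec b0 74
[1] 0x04->0x0e len=8 : 3c 21 ec b0 74 a8 9d 44
[2] 0x0b->0x19 len=2 : 44 9b
[3] 0x0e->0x15 len=7 : 3c 21 ec b0 74 a8 9d
query mem[0x0e]=0x3c, mem[0x09]=0xa8, mem[0x18]=0xb0, mem[0x19]=0x74, mem[0x13]=0xa8

MEM[0x0e,0x09,0x18,0x19,0x13] = 3c a8 b0 74 a8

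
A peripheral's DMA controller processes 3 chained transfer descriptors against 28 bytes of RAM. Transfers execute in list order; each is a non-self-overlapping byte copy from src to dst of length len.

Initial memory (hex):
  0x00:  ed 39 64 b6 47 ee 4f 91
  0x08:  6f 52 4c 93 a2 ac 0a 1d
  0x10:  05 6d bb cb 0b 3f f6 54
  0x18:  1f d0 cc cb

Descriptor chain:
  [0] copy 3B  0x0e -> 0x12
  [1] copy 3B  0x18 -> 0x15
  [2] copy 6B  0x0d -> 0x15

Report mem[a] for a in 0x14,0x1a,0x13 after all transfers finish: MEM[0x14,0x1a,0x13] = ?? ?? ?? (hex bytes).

MEM[0x14,0x1a,0x13] = 05 0a 1d

[0] 0x0e->0x12 len=3 : 0a 1d 05
[1] 0x18->0x15 len=3 : 1f d0 cc
[2] 0x0d->0x15 len=6 : ac 0a 1d 05 6d 0a
query mem[0x14]=0x05, mem[0x1a]=0x0a, mem[0x13]=0x1d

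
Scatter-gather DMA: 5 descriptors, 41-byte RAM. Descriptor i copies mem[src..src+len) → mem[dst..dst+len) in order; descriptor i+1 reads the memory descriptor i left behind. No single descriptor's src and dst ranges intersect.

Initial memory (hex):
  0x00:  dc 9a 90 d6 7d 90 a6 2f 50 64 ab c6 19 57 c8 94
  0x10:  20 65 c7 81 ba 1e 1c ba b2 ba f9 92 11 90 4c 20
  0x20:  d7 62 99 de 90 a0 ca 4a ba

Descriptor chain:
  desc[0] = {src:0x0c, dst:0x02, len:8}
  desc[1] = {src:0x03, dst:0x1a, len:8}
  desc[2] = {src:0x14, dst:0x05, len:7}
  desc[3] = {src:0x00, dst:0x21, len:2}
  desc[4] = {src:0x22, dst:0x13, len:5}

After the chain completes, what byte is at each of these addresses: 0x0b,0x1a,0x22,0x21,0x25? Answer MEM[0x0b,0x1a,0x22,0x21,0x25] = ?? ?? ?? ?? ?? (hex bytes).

MEM[0x0b,0x1a,0x22,0x21,0x25] = 57 57 9a dc a0

D0: mem[0x02..0x09] <- [19 57 c8 94 20 65 c7 81]
D1: mem[0x1a..0x21] <- [57 c8 94 20 65 c7 81 ab]
D2: mem[0x05..0x0b] <- [ba 1e 1c ba b2 ba 57]
D3: mem[0x21..0x22] <- [dc 9a]
D4: mem[0x13..0x17] <- [9a de 90 a0 ca]
query mem[0x0b]=0x57, mem[0x1a]=0x57, mem[0x22]=0x9a, mem[0x21]=0xdc, mem[0x25]=0xa0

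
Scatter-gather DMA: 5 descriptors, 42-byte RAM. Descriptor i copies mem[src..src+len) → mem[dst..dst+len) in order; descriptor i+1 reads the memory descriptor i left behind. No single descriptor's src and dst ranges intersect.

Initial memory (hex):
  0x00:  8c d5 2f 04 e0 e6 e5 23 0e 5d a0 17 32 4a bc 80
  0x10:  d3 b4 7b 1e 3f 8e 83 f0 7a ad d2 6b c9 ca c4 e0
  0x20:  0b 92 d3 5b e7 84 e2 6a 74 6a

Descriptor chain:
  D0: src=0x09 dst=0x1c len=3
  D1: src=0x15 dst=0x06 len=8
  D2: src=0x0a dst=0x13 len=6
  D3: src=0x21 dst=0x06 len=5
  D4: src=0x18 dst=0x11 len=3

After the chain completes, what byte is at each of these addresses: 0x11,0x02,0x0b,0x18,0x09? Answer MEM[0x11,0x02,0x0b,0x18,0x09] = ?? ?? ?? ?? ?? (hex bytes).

MEM[0x11,0x02,0x0b,0x18,0x09] = 80 2f d2 80 e7

[0] 0x09->0x1c len=3 : 5d a0 17
[1] 0x15->0x06 len=8 : 8e 83 f0 7a ad d2 6b 5d
[2] 0x0a->0x13 len=6 : ad d2 6b 5d bc 80
[3] 0x21->0x06 len=5 : 92 d3 5b e7 84
[4] 0x18->0x11 len=3 : 80 ad d2
query mem[0x11]=0x80, mem[0x02]=0x2f, mem[0x0b]=0xd2, mem[0x18]=0x80, mem[0x09]=0xe7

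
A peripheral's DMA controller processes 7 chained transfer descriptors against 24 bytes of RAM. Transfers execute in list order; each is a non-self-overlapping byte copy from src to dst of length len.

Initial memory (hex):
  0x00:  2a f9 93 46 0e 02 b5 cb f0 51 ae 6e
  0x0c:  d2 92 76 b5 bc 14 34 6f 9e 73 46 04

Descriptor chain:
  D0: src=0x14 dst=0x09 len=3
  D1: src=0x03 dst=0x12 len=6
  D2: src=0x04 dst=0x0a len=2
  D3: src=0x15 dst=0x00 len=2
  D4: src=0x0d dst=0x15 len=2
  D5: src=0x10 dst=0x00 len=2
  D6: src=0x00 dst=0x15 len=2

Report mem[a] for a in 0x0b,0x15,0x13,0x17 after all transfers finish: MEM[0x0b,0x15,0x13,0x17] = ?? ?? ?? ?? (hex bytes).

MEM[0x0b,0x15,0x13,0x17] = 02 bc 0e f0

D0: mem[0x09..0x0b] <- [9e 73 46]
D1: mem[0x12..0x17] <- [46 0e 02 b5 cb f0]
D2: mem[0x0a..0x0b] <- [0e 02]
D3: mem[0x00..0x01] <- [b5 cb]
D4: mem[0x15..0x16] <- [92 76]
D5: mem[0x00..0x01] <- [bc 14]
D6: mem[0x15..0x16] <- [bc 14]
query mem[0x0b]=0x02, mem[0x15]=0xbc, mem[0x13]=0x0e, mem[0x17]=0xf0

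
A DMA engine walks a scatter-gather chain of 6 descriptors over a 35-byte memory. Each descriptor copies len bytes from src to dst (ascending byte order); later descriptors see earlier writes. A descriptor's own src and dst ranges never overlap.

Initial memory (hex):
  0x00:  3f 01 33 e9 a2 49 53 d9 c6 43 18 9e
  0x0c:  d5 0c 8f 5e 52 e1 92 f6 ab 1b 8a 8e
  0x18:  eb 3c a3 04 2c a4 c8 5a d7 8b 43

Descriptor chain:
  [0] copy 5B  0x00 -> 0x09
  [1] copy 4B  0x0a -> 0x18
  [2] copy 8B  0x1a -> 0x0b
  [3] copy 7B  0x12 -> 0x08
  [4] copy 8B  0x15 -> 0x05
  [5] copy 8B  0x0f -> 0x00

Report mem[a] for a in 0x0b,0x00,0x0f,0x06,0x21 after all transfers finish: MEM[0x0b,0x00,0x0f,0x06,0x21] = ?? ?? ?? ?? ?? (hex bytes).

#0 dst[0x09+5] := {0x3f,0x01,0x33,0xe9,0xa2}
#1 dst[0x18+4] := {0x01,0x33,0xe9,0xa2}
#2 dst[0x0b+8] := {0xe9,0xa2,0x2c,0xa4,0xc8,0x5a,0xd7,0x8b}
#3 dst[0x08+7] := {0x8b,0xf6,0xab,0x1b,0x8a,0x8e,0x01}
#4 dst[0x05+8] := {0x1b,0x8a,0x8e,0x01,0x33,0xe9,0xa2,0x2c}
#5 dst[0x00+8] := {0xc8,0x5a,0xd7,0x8b,0xf6,0xab,0x1b,0x8a}
query mem[0x0b]=0xa2, mem[0x00]=0xc8, mem[0x0f]=0xc8, mem[0x06]=0x1b, mem[0x21]=0x8b

MEM[0x0b,0x00,0x0f,0x06,0x21] = a2 c8 c8 1b 8b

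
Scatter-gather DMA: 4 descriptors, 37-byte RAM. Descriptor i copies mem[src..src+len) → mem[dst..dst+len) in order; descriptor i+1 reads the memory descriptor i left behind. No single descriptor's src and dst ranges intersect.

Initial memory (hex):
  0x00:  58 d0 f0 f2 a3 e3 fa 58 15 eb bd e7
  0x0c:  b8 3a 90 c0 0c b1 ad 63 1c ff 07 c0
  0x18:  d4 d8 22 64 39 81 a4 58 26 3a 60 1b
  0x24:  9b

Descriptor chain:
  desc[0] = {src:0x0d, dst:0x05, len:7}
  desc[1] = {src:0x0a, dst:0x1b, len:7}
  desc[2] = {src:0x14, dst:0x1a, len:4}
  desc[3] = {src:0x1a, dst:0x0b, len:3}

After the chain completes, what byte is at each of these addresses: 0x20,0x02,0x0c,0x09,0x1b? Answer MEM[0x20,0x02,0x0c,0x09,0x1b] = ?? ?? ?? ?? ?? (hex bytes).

MEM[0x20,0x02,0x0c,0x09,0x1b] = c0 f0 ff b1 ff

D0: mem[0x05..0x0b] <- [3a 90 c0 0c b1 ad 63]
D1: mem[0x1b..0x21] <- [ad 63 b8 3a 90 c0 0c]
D2: mem[0x1a..0x1d] <- [1c ff 07 c0]
D3: mem[0x0b..0x0d] <- [1c ff 07]
query mem[0x20]=0xc0, mem[0x02]=0xf0, mem[0x0c]=0xff, mem[0x09]=0xb1, mem[0x1b]=0xff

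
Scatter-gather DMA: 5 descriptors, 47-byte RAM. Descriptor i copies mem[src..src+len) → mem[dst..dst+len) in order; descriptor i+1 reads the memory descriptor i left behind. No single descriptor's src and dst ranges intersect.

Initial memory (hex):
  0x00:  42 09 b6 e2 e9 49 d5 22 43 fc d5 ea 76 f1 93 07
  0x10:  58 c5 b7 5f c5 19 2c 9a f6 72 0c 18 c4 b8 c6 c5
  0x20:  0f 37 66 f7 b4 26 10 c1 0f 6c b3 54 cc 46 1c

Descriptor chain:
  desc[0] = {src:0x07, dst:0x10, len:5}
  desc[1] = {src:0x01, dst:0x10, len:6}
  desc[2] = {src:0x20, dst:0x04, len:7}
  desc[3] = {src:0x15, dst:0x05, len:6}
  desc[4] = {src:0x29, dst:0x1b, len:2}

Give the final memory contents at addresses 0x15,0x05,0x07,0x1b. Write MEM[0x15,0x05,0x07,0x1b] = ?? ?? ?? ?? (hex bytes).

MEM[0x15,0x05,0x07,0x1b] = d5 d5 9a 6c

  after D0: wrote 5B at 0x10 = 2243fcd5ea
  after D1: wrote 6B at 0x10 = 09b6e2e949d5
  after D2: wrote 7B at 0x04 = 0f3766f7b42610
  after D3: wrote 6B at 0x05 = d52c9af6720c
  after D4: wrote 2B at 0x1b = 6cb3
query mem[0x15]=0xd5, mem[0x05]=0xd5, mem[0x07]=0x9a, mem[0x1b]=0x6c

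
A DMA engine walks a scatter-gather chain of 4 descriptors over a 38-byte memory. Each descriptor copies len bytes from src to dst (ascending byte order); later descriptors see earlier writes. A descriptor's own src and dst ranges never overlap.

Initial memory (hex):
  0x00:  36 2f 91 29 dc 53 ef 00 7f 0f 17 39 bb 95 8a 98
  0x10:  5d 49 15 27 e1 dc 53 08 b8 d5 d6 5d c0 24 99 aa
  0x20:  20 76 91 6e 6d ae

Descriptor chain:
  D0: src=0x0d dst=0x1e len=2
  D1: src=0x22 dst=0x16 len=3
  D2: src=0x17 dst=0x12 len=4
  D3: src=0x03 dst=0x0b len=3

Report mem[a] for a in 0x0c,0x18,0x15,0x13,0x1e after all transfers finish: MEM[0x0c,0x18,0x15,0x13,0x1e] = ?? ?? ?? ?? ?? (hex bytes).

MEM[0x0c,0x18,0x15,0x13,0x1e] = dc 6d d6 6d 95

D0: mem[0x1e..0x1f] <- [95 8a]
D1: mem[0x16..0x18] <- [91 6e 6d]
D2: mem[0x12..0x15] <- [6e 6d d5 d6]
D3: mem[0x0b..0x0d] <- [29 dc 53]
query mem[0x0c]=0xdc, mem[0x18]=0x6d, mem[0x15]=0xd6, mem[0x13]=0x6d, mem[0x1e]=0x95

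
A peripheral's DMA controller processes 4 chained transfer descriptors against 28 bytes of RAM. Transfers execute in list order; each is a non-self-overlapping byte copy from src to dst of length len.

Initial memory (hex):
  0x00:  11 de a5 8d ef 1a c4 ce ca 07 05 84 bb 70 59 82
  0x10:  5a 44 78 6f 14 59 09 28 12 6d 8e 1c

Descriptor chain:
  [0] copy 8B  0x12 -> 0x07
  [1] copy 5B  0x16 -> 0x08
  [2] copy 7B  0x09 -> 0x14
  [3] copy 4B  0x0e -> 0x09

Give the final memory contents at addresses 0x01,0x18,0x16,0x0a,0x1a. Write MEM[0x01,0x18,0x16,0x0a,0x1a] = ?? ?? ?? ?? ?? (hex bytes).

MEM[0x01,0x18,0x16,0x0a,0x1a] = de 12 6d 82 82

  after D0: wrote 8B at 0x07 = 786f14590928126d
  after D1: wrote 5B at 0x08 = 0928126d8e
  after D2: wrote 7B at 0x14 = 28126d8e126d82
  after D3: wrote 4B at 0x09 = 6d825a44
query mem[0x01]=0xde, mem[0x18]=0x12, mem[0x16]=0x6d, mem[0x0a]=0x82, mem[0x1a]=0x82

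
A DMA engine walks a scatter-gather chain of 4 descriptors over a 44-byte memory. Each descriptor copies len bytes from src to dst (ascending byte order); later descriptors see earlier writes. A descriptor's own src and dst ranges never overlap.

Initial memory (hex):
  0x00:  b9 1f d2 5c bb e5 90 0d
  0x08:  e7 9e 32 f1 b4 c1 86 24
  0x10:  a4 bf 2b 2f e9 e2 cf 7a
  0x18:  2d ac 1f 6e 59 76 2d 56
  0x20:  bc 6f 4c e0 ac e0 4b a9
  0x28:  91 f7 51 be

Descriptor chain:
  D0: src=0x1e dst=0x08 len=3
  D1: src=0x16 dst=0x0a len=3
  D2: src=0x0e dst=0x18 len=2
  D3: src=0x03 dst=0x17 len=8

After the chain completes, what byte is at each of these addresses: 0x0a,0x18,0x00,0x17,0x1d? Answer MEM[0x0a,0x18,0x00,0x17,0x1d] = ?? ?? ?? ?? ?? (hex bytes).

[0] 0x1e->0x08 len=3 : 2d 56 bc
[1] 0x16->0x0a len=3 : cf 7a 2d
[2] 0x0e->0x18 len=2 : 86 24
[3] 0x03->0x17 len=8 : 5c bb e5 90 0d 2d 56 cf
query mem[0x0a]=0xcf, mem[0x18]=0xbb, mem[0x00]=0xb9, mem[0x17]=0x5c, mem[0x1d]=0x56

MEM[0x0a,0x18,0x00,0x17,0x1d] = cf bb b9 5c 56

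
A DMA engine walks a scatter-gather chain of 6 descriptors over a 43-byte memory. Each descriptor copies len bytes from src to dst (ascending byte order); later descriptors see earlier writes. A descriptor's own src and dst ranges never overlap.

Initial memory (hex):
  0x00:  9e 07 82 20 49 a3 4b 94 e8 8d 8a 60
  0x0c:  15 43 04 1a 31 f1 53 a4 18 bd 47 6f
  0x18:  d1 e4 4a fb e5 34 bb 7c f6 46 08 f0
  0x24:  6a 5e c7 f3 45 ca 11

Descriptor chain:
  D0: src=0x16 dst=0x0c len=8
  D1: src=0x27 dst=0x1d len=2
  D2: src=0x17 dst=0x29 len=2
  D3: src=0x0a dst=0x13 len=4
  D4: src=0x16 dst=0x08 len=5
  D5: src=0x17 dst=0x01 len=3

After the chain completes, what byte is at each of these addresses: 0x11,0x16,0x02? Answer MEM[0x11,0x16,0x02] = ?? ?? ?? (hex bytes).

#0 dst[0x0c+8] := {0x47,0x6f,0xd1,0xe4,0x4a,0xfb,0xe5,0x34}
#1 dst[0x1d+2] := {0xf3,0x45}
#2 dst[0x29+2] := {0x6f,0xd1}
#3 dst[0x13+4] := {0x8a,0x60,0x47,0x6f}
#4 dst[0x08+5] := {0x6f,0x6f,0xd1,0xe4,0x4a}
#5 dst[0x01+3] := {0x6f,0xd1,0xe4}
query mem[0x11]=0xfb, mem[0x16]=0x6f, mem[0x02]=0xd1

MEM[0x11,0x16,0x02] = fb 6f d1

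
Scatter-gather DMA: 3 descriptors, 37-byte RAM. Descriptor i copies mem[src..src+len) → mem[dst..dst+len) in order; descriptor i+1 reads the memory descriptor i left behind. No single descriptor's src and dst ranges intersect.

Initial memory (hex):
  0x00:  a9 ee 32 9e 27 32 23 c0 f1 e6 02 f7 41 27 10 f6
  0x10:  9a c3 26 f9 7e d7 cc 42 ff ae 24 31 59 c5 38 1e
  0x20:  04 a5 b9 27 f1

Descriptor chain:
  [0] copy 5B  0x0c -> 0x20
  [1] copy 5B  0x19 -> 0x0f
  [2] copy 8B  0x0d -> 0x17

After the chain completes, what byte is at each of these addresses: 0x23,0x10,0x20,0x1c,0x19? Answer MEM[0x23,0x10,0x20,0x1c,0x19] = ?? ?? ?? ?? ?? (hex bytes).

MEM[0x23,0x10,0x20,0x1c,0x19] = f6 24 41 59 ae

D0: mem[0x20..0x24] <- [41 27 10 f6 9a]
D1: mem[0x0f..0x13] <- [ae 24 31 59 c5]
D2: mem[0x17..0x1e] <- [27 10 ae 24 31 59 c5 7e]
query mem[0x23]=0xf6, mem[0x10]=0x24, mem[0x20]=0x41, mem[0x1c]=0x59, mem[0x19]=0xae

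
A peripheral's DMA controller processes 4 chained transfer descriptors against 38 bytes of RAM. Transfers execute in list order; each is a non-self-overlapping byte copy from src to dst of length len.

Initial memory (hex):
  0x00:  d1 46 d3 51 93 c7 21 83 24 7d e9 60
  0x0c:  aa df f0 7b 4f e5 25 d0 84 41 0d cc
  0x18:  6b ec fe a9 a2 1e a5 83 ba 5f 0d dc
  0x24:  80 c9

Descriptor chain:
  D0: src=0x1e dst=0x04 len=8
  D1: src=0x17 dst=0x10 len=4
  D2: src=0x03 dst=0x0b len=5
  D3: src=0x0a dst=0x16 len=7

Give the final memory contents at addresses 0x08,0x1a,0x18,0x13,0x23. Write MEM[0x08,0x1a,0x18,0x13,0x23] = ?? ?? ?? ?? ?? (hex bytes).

MEM[0x08,0x1a,0x18,0x13,0x23] = 0d ba a5 fe dc

[0] 0x1e->0x04 len=8 : a5 83 ba 5f 0d dc 80 c9
[1] 0x17->0x10 len=4 : cc 6b ec fe
[2] 0x03->0x0b len=5 : 51 a5 83 ba 5f
[3] 0x0a->0x16 len=7 : 80 51 a5 83 ba 5f cc
query mem[0x08]=0x0d, mem[0x1a]=0xba, mem[0x18]=0xa5, mem[0x13]=0xfe, mem[0x23]=0xdc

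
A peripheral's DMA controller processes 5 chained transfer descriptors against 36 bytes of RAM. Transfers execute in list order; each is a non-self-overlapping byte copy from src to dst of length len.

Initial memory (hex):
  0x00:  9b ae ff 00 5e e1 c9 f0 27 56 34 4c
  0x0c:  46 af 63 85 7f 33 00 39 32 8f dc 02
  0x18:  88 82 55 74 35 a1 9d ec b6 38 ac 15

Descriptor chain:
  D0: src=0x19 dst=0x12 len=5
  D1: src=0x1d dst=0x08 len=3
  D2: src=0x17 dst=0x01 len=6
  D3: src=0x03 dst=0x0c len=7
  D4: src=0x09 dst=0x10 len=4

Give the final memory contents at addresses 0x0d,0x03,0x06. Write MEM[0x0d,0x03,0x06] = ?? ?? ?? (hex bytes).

#0 dst[0x12+5] := {0x82,0x55,0x74,0x35,0xa1}
#1 dst[0x08+3] := {0xa1,0x9d,0xec}
#2 dst[0x01+6] := {0x02,0x88,0x82,0x55,0x74,0x35}
#3 dst[0x0c+7] := {0x82,0x55,0x74,0x35,0xf0,0xa1,0x9d}
#4 dst[0x10+4] := {0x9d,0xec,0x4c,0x82}
query mem[0x0d]=0x55, mem[0x03]=0x82, mem[0x06]=0x35

MEM[0x0d,0x03,0x06] = 55 82 35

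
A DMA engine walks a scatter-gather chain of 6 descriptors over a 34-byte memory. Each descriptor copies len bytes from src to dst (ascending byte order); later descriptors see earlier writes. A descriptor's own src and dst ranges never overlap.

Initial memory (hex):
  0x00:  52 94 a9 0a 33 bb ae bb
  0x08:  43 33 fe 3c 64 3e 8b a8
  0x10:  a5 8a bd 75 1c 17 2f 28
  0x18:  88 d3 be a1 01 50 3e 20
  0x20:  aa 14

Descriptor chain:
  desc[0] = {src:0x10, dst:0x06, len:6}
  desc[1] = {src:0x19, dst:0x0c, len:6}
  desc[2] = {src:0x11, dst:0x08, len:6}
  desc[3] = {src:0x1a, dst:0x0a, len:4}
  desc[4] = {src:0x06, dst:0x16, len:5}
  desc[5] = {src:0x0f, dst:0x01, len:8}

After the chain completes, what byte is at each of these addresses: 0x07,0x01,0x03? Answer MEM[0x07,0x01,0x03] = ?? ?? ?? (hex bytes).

  after D0: wrote 6B at 0x06 = a58abd751c17
  after D1: wrote 6B at 0x0c = d3bea101503e
  after D2: wrote 6B at 0x08 = 3ebd751c172f
  after D3: wrote 4B at 0x0a = bea10150
  after D4: wrote 5B at 0x16 = a58a3ebdbe
  after D5: wrote 8B at 0x01 = 01503ebd751c17a5
query mem[0x07]=0x17, mem[0x01]=0x01, mem[0x03]=0x3e

MEM[0x07,0x01,0x03] = 17 01 3e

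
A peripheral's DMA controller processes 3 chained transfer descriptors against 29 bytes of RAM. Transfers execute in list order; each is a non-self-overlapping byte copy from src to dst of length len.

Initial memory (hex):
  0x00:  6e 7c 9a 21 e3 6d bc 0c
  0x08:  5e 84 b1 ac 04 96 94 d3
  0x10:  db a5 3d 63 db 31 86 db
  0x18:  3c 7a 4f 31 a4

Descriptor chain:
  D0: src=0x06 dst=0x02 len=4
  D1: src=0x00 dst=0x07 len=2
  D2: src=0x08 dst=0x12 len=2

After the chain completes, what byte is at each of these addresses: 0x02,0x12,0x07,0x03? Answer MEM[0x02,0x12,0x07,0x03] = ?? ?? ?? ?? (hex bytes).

  after D0: wrote 4B at 0x02 = bc0c5e84
  after D1: wrote 2B at 0x07 = 6e7c
  after D2: wrote 2B at 0x12 = 7c84
query mem[0x02]=0xbc, mem[0x12]=0x7c, mem[0x07]=0x6e, mem[0x03]=0x0c

MEM[0x02,0x12,0x07,0x03] = bc 7c 6e 0c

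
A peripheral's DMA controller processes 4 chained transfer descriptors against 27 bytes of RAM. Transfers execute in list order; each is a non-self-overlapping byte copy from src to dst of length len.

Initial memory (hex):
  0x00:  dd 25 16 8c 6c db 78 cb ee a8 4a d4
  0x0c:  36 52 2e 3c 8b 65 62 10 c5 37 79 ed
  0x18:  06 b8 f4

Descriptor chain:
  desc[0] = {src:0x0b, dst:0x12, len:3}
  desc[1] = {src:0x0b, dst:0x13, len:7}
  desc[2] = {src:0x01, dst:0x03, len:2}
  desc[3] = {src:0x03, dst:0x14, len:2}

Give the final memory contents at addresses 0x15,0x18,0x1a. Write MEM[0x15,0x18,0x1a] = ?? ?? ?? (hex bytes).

  after D0: wrote 3B at 0x12 = d43652
  after D1: wrote 7B at 0x13 = d436522e3c8b65
  after D2: wrote 2B at 0x03 = 2516
  after D3: wrote 2B at 0x14 = 2516
query mem[0x15]=0x16, mem[0x18]=0x8b, mem[0x1a]=0xf4

MEM[0x15,0x18,0x1a] = 16 8b f4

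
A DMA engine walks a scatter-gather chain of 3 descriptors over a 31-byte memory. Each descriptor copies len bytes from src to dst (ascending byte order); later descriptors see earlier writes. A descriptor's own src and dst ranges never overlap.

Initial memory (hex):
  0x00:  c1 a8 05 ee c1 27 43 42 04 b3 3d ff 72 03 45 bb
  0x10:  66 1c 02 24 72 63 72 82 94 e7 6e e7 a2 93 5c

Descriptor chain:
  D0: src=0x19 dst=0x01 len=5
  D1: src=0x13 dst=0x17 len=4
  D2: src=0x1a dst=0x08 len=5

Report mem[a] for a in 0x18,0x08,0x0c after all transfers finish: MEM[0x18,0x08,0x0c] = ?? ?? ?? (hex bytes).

  after D0: wrote 5B at 0x01 = e76ee7a293
  after D1: wrote 4B at 0x17 = 24726372
  after D2: wrote 5B at 0x08 = 72e7a2935c
query mem[0x18]=0x72, mem[0x08]=0x72, mem[0x0c]=0x5c

MEM[0x18,0x08,0x0c] = 72 72 5c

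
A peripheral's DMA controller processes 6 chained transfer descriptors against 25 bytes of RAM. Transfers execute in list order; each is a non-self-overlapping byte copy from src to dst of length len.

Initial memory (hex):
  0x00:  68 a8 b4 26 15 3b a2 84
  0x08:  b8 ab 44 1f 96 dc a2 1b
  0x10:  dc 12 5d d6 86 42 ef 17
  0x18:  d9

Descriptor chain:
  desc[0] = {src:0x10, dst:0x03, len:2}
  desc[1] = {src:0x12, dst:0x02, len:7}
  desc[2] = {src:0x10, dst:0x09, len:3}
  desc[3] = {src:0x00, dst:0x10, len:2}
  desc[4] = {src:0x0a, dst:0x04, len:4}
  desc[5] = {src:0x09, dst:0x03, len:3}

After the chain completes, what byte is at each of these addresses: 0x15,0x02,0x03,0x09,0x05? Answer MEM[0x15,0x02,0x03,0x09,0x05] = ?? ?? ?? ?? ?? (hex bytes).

MEM[0x15,0x02,0x03,0x09,0x05] = 42 5d dc dc 5d

[0] 0x10->0x03 len=2 : dc 12
[1] 0x12->0x02 len=7 : 5d d6 86 42 ef 17 d9
[2] 0x10->0x09 len=3 : dc 12 5d
[3] 0x00->0x10 len=2 : 68 a8
[4] 0x0a->0x04 len=4 : 12 5d 96 dc
[5] 0x09->0x03 len=3 : dc 12 5d
query mem[0x15]=0x42, mem[0x02]=0x5d, mem[0x03]=0xdc, mem[0x09]=0xdc, mem[0x05]=0x5d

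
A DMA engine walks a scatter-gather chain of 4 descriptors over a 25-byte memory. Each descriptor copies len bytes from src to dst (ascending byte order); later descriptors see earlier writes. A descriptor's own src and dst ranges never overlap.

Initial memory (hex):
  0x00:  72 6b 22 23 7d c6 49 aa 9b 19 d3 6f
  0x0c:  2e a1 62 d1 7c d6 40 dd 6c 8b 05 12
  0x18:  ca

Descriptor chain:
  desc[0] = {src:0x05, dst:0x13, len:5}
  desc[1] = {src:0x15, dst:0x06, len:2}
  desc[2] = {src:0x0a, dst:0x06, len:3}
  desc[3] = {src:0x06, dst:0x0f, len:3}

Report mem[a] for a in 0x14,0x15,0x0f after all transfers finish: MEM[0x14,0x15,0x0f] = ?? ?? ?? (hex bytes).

MEM[0x14,0x15,0x0f] = 49 aa d3

D0: mem[0x13..0x17] <- [c6 49 aa 9b 19]
D1: mem[0x06..0x07] <- [aa 9b]
D2: mem[0x06..0x08] <- [d3 6f 2e]
D3: mem[0x0f..0x11] <- [d3 6f 2e]
query mem[0x14]=0x49, mem[0x15]=0xaa, mem[0x0f]=0xd3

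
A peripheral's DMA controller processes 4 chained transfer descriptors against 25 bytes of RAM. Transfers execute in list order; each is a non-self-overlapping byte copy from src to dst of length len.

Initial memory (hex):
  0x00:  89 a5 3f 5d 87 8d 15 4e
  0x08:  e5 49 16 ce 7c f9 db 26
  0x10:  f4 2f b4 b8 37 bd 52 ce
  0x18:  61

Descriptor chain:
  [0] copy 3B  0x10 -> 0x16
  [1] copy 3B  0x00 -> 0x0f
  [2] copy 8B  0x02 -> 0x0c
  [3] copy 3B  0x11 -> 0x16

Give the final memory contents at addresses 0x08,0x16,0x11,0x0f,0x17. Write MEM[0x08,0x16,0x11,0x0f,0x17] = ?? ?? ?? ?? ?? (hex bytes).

MEM[0x08,0x16,0x11,0x0f,0x17] = e5 4e 4e 8d e5

D0: mem[0x16..0x18] <- [f4 2f b4]
D1: mem[0x0f..0x11] <- [89 a5 3f]
D2: mem[0x0c..0x13] <- [3f 5d 87 8d 15 4e e5 49]
D3: mem[0x16..0x18] <- [4e e5 49]
query mem[0x08]=0xe5, mem[0x16]=0x4e, mem[0x11]=0x4e, mem[0x0f]=0x8d, mem[0x17]=0xe5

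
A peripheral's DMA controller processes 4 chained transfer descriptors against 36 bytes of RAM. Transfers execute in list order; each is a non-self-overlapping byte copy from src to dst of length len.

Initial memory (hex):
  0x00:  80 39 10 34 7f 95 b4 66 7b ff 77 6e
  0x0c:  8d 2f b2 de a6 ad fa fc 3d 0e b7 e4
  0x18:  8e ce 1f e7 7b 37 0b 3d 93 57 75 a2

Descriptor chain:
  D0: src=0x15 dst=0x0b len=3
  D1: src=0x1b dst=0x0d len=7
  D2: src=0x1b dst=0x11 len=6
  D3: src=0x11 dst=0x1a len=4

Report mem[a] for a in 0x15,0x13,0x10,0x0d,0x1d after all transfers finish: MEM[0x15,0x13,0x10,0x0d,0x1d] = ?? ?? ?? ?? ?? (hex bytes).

MEM[0x15,0x13,0x10,0x0d,0x1d] = 3d 37 0b e7 0b

  after D0: wrote 3B at 0x0b = 0eb7e4
  after D1: wrote 7B at 0x0d = e77b370b3d9357
  after D2: wrote 6B at 0x11 = e77b370b3d93
  after D3: wrote 4B at 0x1a = e77b370b
query mem[0x15]=0x3d, mem[0x13]=0x37, mem[0x10]=0x0b, mem[0x0d]=0xe7, mem[0x1d]=0x0b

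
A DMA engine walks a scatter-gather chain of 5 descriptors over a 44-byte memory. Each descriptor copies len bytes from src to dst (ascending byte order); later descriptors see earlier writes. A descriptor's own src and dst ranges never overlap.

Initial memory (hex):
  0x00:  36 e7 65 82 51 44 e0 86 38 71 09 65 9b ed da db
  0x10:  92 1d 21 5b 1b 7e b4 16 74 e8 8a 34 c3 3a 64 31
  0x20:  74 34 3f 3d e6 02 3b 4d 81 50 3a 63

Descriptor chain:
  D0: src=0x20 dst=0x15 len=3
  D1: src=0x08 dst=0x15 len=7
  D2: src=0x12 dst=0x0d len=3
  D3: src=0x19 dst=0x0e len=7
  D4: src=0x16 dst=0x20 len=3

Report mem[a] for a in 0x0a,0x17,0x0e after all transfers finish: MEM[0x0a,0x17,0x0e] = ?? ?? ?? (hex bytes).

  after D0: wrote 3B at 0x15 = 74343f
  after D1: wrote 7B at 0x15 = 387109659bedda
  after D2: wrote 3B at 0x0d = 215b1b
  after D3: wrote 7B at 0x0e = 9beddac33a6431
  after D4: wrote 3B at 0x20 = 710965
query mem[0x0a]=0x09, mem[0x17]=0x09, mem[0x0e]=0x9b

MEM[0x0a,0x17,0x0e] = 09 09 9b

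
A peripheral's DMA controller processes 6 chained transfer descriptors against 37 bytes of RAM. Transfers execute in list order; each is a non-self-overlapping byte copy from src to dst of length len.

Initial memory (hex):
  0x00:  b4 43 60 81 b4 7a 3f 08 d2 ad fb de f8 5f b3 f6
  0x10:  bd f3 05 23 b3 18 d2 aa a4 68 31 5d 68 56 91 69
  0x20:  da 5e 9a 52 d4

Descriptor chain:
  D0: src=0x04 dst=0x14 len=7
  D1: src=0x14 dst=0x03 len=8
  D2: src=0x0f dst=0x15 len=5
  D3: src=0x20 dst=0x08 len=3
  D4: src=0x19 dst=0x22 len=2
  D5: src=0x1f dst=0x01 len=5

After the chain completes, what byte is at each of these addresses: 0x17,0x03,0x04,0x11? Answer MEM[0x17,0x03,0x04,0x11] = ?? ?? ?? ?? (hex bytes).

MEM[0x17,0x03,0x04,0x11] = f3 5e 23 f3

[0] 0x04->0x14 len=7 : b4 7a 3f 08 d2 ad fb
[1] 0x14->0x03 len=8 : b4 7a 3f 08 d2 ad fb 5d
[2] 0x0f->0x15 len=5 : f6 bd f3 05 23
[3] 0x20->0x08 len=3 : da 5e 9a
[4] 0x19->0x22 len=2 : 23 fb
[5] 0x1f->0x01 len=5 : 69 da 5e 23 fb
query mem[0x17]=0xf3, mem[0x03]=0x5e, mem[0x04]=0x23, mem[0x11]=0xf3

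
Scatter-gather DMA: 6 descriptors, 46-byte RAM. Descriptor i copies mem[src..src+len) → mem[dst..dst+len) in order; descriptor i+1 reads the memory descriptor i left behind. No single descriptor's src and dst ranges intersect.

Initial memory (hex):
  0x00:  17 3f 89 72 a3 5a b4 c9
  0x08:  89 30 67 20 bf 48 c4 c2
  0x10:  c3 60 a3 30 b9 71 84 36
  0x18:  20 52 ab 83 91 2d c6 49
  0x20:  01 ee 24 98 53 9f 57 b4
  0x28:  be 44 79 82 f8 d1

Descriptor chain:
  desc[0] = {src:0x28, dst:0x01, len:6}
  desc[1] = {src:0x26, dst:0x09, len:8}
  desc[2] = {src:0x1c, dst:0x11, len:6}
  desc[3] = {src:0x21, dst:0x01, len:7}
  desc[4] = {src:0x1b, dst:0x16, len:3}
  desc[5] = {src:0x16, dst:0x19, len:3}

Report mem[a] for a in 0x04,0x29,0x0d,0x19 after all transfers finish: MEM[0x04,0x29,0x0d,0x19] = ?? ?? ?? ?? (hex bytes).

D0: mem[0x01..0x06] <- [be 44 79 82 f8 d1]
D1: mem[0x09..0x10] <- [57 b4 be 44 79 82 f8 d1]
D2: mem[0x11..0x16] <- [91 2d c6 49 01 ee]
D3: mem[0x01..0x07] <- [ee 24 98 53 9f 57 b4]
D4: mem[0x16..0x18] <- [83 91 2d]
D5: mem[0x19..0x1b] <- [83 91 2d]
query mem[0x04]=0x53, mem[0x29]=0x44, mem[0x0d]=0x79, mem[0x19]=0x83

MEM[0x04,0x29,0x0d,0x19] = 53 44 79 83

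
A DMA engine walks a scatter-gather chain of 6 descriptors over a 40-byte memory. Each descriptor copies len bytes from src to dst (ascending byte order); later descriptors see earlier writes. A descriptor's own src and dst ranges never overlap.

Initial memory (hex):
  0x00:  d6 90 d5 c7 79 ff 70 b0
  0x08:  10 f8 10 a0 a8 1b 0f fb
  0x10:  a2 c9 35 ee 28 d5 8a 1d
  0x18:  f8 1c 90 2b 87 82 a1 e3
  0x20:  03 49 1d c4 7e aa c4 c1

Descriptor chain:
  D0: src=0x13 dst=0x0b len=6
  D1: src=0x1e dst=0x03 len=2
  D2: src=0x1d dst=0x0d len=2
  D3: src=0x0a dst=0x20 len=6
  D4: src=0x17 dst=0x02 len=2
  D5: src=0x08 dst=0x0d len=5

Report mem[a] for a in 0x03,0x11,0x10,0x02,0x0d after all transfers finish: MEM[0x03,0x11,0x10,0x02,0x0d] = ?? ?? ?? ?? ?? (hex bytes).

D0: mem[0x0b..0x10] <- [ee 28 d5 8a 1d f8]
D1: mem[0x03..0x04] <- [a1 e3]
D2: mem[0x0d..0x0e] <- [82 a1]
D3: mem[0x20..0x25] <- [10 ee 28 82 a1 1d]
D4: mem[0x02..0x03] <- [1d f8]
D5: mem[0x0d..0x11] <- [10 f8 10 ee 28]
query mem[0x03]=0xf8, mem[0x11]=0x28, mem[0x10]=0xee, mem[0x02]=0x1d, mem[0x0d]=0x10

MEM[0x03,0x11,0x10,0x02,0x0d] = f8 28 ee 1d 10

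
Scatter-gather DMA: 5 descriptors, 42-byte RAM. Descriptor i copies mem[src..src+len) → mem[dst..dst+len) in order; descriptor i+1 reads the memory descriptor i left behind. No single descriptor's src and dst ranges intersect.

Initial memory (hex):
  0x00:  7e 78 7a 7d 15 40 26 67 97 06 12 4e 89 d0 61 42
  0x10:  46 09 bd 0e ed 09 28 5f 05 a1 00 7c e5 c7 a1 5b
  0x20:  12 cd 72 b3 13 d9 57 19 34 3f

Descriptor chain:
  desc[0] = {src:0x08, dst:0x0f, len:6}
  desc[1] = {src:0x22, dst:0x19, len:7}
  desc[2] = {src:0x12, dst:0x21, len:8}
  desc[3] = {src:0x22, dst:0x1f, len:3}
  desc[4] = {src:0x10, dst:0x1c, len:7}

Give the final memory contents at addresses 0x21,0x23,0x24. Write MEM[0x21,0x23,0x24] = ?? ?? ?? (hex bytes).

  after D0: wrote 6B at 0x0f = 9706124e89d0
  after D1: wrote 7B at 0x19 = 72b313d9571934
  after D2: wrote 8B at 0x21 = 4e89d009285f0572
  after D3: wrote 3B at 0x1f = 89d009
  after D4: wrote 7B at 0x1c = 06124e89d00928
query mem[0x21]=0x09, mem[0x23]=0xd0, mem[0x24]=0x09

MEM[0x21,0x23,0x24] = 09 d0 09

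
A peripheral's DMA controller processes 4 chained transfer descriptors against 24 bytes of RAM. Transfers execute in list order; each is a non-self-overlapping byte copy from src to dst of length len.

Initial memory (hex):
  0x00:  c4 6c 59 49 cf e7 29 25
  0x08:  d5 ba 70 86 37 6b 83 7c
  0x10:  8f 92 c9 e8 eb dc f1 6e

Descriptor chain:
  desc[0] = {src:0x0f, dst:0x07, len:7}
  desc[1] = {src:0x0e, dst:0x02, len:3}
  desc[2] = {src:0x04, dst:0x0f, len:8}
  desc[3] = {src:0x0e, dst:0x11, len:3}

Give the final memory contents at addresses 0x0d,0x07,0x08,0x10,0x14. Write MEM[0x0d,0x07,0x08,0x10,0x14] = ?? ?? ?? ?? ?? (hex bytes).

MEM[0x0d,0x07,0x08,0x10,0x14] = dc 7c 8f e7 92

#0 dst[0x07+7] := {0x7c,0x8f,0x92,0xc9,0xe8,0xeb,0xdc}
#1 dst[0x02+3] := {0x83,0x7c,0x8f}
#2 dst[0x0f+8] := {0x8f,0xe7,0x29,0x7c,0x8f,0x92,0xc9,0xe8}
#3 dst[0x11+3] := {0x83,0x8f,0xe7}
query mem[0x0d]=0xdc, mem[0x07]=0x7c, mem[0x08]=0x8f, mem[0x10]=0xe7, mem[0x14]=0x92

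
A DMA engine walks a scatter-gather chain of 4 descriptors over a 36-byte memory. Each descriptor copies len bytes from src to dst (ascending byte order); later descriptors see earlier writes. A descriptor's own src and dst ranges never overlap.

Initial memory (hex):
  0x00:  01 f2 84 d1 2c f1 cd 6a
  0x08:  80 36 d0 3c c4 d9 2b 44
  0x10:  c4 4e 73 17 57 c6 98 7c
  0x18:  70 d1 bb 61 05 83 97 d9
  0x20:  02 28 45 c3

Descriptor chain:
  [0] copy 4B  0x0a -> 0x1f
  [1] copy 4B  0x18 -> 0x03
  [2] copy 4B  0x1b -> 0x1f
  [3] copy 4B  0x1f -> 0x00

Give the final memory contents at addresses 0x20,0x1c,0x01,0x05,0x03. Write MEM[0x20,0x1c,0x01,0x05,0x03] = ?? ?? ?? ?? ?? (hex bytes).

MEM[0x20,0x1c,0x01,0x05,0x03] = 05 05 05 bb 97

[0] 0x0a->0x1f len=4 : d0 3c c4 d9
[1] 0x18->0x03 len=4 : 70 d1 bb 61
[2] 0x1b->0x1f len=4 : 61 05 83 97
[3] 0x1f->0x00 len=4 : 61 05 83 97
query mem[0x20]=0x05, mem[0x1c]=0x05, mem[0x01]=0x05, mem[0x05]=0xbb, mem[0x03]=0x97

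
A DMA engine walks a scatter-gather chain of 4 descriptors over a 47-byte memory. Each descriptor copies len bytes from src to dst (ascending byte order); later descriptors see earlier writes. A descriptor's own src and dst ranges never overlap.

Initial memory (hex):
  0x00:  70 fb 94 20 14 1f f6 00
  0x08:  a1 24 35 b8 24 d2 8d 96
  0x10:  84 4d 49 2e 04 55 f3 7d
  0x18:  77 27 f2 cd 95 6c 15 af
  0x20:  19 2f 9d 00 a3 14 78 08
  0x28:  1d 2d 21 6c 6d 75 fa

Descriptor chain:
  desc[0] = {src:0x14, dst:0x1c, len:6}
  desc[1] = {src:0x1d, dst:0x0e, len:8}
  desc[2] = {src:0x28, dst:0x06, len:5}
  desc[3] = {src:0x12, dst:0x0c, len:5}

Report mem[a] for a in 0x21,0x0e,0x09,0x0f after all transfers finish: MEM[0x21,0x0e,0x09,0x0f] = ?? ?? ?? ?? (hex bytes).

[0] 0x14->0x1c len=6 : 04 55 f3 7d 77 27
[1] 0x1d->0x0e len=8 : 55 f3 7d 77 27 9d 00 a3
[2] 0x28->0x06 len=5 : 1d 2d 21 6c 6d
[3] 0x12->0x0c len=5 : 27 9d 00 a3 f3
query mem[0x21]=0x27, mem[0x0e]=0x00, mem[0x09]=0x6c, mem[0x0f]=0xa3

MEM[0x21,0x0e,0x09,0x0f] = 27 00 6c a3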